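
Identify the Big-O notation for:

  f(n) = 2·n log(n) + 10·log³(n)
O(n log n)

The dominant term in 2·n log(n) + 10·log³(n) is 2·n log(n), which is Θ(n log n).
Lower-order terms (10·log³(n)) are asymptotically negligible.
Constants are absorbed, so the tightest bound is O(n log n).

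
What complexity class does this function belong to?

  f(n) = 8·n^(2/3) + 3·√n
O(n^(2/3))

The dominant term in 8·n^(2/3) + 3·√n is 8·n^(2/3), which is Θ(n^(2/3)).
Lower-order terms (3·√n) are asymptotically negligible.
Constants are absorbed, so the tightest bound is O(n^(2/3)).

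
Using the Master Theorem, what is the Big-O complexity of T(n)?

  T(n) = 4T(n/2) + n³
Θ(n³)

Master Theorem: a = 4, b = 2, f(n) = n³.
Compute the critical exponent d = log₂(4) = 2.
Compare f(n) = Θ(n³) against n^d:
  k = 3 > d = 2, so f(n) = Ω(n^(d+ε)) — Case 3.
  Regularity: a·(n/b)^3/n^3 = a/b^3 = 4/8 < 1 ✓.
  The top-level work dominates: T(n) = Θ(f(n)) = Θ(n³).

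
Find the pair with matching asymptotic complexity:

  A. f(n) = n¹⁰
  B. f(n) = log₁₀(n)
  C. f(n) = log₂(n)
B and C

Examining each function:
  A. n¹⁰ is O(n¹⁰)
  B. log₁₀(n) is O(log n)
  C. log₂(n) is O(log n)

Functions B and C both have the same complexity class.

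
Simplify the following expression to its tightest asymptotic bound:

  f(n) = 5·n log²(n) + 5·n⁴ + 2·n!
Θ(n!)

Order the terms by growth rate: 5·n log²(n) ≺ 5·n⁴ ≺ 2·n!.
The fastest-growing term 2·n! dominates as n → ∞; dropping its constant factor gives Θ(n!).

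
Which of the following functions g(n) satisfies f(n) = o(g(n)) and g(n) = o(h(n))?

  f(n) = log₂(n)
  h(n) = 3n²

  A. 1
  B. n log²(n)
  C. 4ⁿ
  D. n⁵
B

We need g(n) with log₂(n) = o(g(n)) and g(n) = o(3n²), i.e. O(log n) ≺ g ≺ O(n²).
Check each option:
  A. 1 — O(1) does not grow strictly faster than f(n)
  B. n log²(n) — O(n log² n) is strictly between O(log n) and O(n²) ✓
  C. 4ⁿ — O(4ⁿ) does not grow strictly slower than h(n)
  D. n⁵ — O(n⁵) does not grow strictly slower than h(n)

Only option B (n log²(n)) lies strictly between.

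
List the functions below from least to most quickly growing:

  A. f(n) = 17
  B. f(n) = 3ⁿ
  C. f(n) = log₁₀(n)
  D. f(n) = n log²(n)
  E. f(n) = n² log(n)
A < C < D < E < B

Comparing growth rates:
A = 17 is O(1)
C = log₁₀(n) is O(log n)
D = n log²(n) is O(n log² n)
E = n² log(n) is O(n² log n)
B = 3ⁿ is O(3ⁿ)

Therefore, the order from slowest to fastest is: A < C < D < E < B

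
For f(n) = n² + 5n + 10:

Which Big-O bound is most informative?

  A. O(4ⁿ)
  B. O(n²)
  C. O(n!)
B

f(n) = n² + 5n + 10 is O(n²).
All listed options are valid Big-O bounds (upper bounds),
but O(n²) is the tightest (smallest valid bound).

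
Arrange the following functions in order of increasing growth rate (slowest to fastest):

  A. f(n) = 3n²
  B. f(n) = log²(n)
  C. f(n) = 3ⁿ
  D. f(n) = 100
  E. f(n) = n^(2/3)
D < B < E < A < C

Comparing growth rates:
D = 100 is O(1)
B = log²(n) is O(log² n)
E = n^(2/3) is O(n^(2/3))
A = 3n² is O(n²)
C = 3ⁿ is O(3ⁿ)

Therefore, the order from slowest to fastest is: D < B < E < A < C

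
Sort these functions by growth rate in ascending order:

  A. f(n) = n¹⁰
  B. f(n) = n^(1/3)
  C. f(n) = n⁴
B < C < A

Comparing growth rates:
B = n^(1/3) is O(n^(1/3))
C = n⁴ is O(n⁴)
A = n¹⁰ is O(n¹⁰)

Therefore, the order from slowest to fastest is: B < C < A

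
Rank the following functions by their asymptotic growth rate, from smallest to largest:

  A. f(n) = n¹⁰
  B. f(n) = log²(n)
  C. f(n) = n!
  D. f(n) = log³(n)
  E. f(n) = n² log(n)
B < D < E < A < C

Comparing growth rates:
B = log²(n) is O(log² n)
D = log³(n) is O(log³ n)
E = n² log(n) is O(n² log n)
A = n¹⁰ is O(n¹⁰)
C = n! is O(n!)

Therefore, the order from slowest to fastest is: B < D < E < A < C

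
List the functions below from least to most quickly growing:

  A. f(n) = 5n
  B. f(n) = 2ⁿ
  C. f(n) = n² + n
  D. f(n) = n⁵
A < C < D < B

Comparing growth rates:
A = 5n is O(n)
C = n² + n is O(n²)
D = n⁵ is O(n⁵)
B = 2ⁿ is O(2ⁿ)

Therefore, the order from slowest to fastest is: A < C < D < B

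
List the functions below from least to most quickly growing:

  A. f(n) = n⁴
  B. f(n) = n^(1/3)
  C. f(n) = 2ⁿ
B < A < C

Comparing growth rates:
B = n^(1/3) is O(n^(1/3))
A = n⁴ is O(n⁴)
C = 2ⁿ is O(2ⁿ)

Therefore, the order from slowest to fastest is: B < A < C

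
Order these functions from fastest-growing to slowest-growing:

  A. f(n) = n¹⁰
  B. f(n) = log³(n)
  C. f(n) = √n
A > C > B

Comparing growth rates:
A = n¹⁰ is O(n¹⁰)
C = √n is O(√n)
B = log³(n) is O(log³ n)

Therefore, the order from fastest to slowest is: A > C > B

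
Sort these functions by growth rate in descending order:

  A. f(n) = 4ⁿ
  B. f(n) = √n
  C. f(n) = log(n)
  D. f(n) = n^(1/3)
A > B > D > C

Comparing growth rates:
A = 4ⁿ is O(4ⁿ)
B = √n is O(√n)
D = n^(1/3) is O(n^(1/3))
C = log(n) is O(log n)

Therefore, the order from fastest to slowest is: A > B > D > C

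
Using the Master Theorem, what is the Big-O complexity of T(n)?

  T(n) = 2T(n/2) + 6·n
Θ(n log n)

Master Theorem: a = 2, b = 2, f(n) = 6·n.
Compute the critical exponent d = log₂(2) = 1.
Compare f(n) = Θ(n) against n^d:
  k = 1 = d, so f(n) = Θ(n^d) — Case 2.
  Work is balanced across levels: T(n) = Θ(n^d log n) = Θ(n log n).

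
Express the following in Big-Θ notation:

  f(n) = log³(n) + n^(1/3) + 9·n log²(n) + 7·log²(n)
Θ(n log² n)

Order the terms by growth rate: 7·log²(n) ≺ log³(n) ≺ n^(1/3) ≺ 9·n log²(n).
The fastest-growing term 9·n log²(n) dominates as n → ∞; dropping its constant factor gives Θ(n log² n).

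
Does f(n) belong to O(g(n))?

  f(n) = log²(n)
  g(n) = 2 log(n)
False

f(n) = log²(n) is O(log² n), and g(n) = 2 log(n) is O(log n).
Since O(log² n) grows faster than O(log n), f(n) = O(g(n)) is false.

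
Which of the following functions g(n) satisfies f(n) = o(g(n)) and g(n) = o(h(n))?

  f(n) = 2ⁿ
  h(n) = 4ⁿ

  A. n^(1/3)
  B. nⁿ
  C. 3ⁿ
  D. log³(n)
C

We need g(n) with 2ⁿ = o(g(n)) and g(n) = o(4ⁿ), i.e. O(2ⁿ) ≺ g ≺ O(4ⁿ).
Check each option:
  A. n^(1/3) — O(n^(1/3)) does not grow strictly faster than f(n)
  B. nⁿ — O(nⁿ) does not grow strictly slower than h(n)
  C. 3ⁿ — O(3ⁿ) is strictly between O(2ⁿ) and O(4ⁿ) ✓
  D. log³(n) — O(log³ n) does not grow strictly faster than f(n)

Only option C (3ⁿ) lies strictly between.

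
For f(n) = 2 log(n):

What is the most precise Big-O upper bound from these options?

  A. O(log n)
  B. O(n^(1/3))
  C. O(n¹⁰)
A

f(n) = 2 log(n) is O(log n).
All listed options are valid Big-O bounds (upper bounds),
but O(log n) is the tightest (smallest valid bound).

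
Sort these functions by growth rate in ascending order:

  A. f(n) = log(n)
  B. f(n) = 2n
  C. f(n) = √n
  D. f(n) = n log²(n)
A < C < B < D

Comparing growth rates:
A = log(n) is O(log n)
C = √n is O(√n)
B = 2n is O(n)
D = n log²(n) is O(n log² n)

Therefore, the order from slowest to fastest is: A < C < B < D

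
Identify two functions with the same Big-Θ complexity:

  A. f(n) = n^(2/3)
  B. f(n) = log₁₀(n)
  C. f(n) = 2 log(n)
B and C

Examining each function:
  A. n^(2/3) is O(n^(2/3))
  B. log₁₀(n) is O(log n)
  C. 2 log(n) is O(log n)

Functions B and C both have the same complexity class.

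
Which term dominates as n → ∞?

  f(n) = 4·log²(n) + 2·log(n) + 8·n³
8·n³

Looking at each term:
  - 4·log²(n) is O(log² n)
  - 2·log(n) is O(log n)
  - 8·n³ is O(n³)

The term 8·n³ (O(n³)) grows fastest and dominates all others.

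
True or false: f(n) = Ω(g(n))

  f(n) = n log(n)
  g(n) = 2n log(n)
True

f(n) = n log(n) and g(n) = 2n log(n) are both O(n log n).
Big-Ω permits equal growth rates (f ≥ c·g for some c > 0), so f(n) = Ω(g(n)) is true.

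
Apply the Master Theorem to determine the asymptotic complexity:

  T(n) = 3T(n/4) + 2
Θ(n^log₄(3))

Master Theorem: a = 3, b = 4, f(n) = 2.
Compute the critical exponent d = log₄(3) = 0.792.
Compare f(n) = Θ(1) against n^d:
  k = 0 < d = 0.792, so f(n) = O(n^(d-ε)) — Case 1.
  The recursion cost dominates: T(n) = Θ(n^d) = Θ(n^log₄(3)).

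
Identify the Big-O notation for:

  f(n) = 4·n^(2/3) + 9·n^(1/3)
O(n^(2/3))

The dominant term in 4·n^(2/3) + 9·n^(1/3) is 4·n^(2/3), which is Θ(n^(2/3)).
Lower-order terms (9·n^(1/3)) are asymptotically negligible.
Constants are absorbed, so the tightest bound is O(n^(2/3)).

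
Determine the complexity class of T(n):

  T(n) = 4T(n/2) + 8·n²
Θ(n² log n)

Master Theorem: a = 4, b = 2, f(n) = 8·n².
Compute the critical exponent d = log₂(4) = 2.
Compare f(n) = Θ(n²) against n^d:
  k = 2 = d, so f(n) = Θ(n^d) — Case 2.
  Work is balanced across levels: T(n) = Θ(n^d log n) = Θ(n² log n).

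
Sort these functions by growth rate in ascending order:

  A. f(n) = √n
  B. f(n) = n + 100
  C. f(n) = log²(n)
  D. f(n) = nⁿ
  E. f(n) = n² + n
C < A < B < E < D

Comparing growth rates:
C = log²(n) is O(log² n)
A = √n is O(√n)
B = n + 100 is O(n)
E = n² + n is O(n²)
D = nⁿ is O(nⁿ)

Therefore, the order from slowest to fastest is: C < A < B < E < D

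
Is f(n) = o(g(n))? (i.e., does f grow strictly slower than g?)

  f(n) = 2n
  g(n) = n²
True

f(n) = 2n is O(n), and g(n) = n² is O(n²).
Since O(n) grows strictly slower than O(n²), f(n) = o(g(n)) is true.
This means lim(n→∞) f(n)/g(n) = 0.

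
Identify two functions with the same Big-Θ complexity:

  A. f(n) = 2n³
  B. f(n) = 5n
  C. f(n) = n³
A and C

Examining each function:
  A. 2n³ is O(n³)
  B. 5n is O(n)
  C. n³ is O(n³)

Functions A and C both have the same complexity class.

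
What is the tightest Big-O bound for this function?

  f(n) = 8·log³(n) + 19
O(log³ n)

The dominant term in 8·log³(n) + 19 is 8·log³(n), which is Θ(log³ n).
Lower-order terms (19) are asymptotically negligible.
Constants are absorbed, so the tightest bound is O(log³ n).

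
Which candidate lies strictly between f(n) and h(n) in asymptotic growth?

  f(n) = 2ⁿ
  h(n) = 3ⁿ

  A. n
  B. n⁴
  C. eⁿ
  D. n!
C

We need g(n) with 2ⁿ = o(g(n)) and g(n) = o(3ⁿ), i.e. O(2ⁿ) ≺ g ≺ O(3ⁿ).
Check each option:
  A. n — O(n) does not grow strictly faster than f(n)
  B. n⁴ — O(n⁴) does not grow strictly faster than f(n)
  C. eⁿ — O(eⁿ) is strictly between O(2ⁿ) and O(3ⁿ) ✓
  D. n! — O(n!) does not grow strictly slower than h(n)

Only option C (eⁿ) lies strictly between.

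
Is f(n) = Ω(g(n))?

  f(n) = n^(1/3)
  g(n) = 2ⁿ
False

f(n) = n^(1/3) is O(n^(1/3)), and g(n) = 2ⁿ is O(2ⁿ).
Since O(n^(1/3)) grows slower than O(2ⁿ), f(n) = Ω(g(n)) is false.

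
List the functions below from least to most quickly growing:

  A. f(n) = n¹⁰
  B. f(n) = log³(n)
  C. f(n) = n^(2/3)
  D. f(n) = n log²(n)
B < C < D < A

Comparing growth rates:
B = log³(n) is O(log³ n)
C = n^(2/3) is O(n^(2/3))
D = n log²(n) is O(n log² n)
A = n¹⁰ is O(n¹⁰)

Therefore, the order from slowest to fastest is: B < C < D < A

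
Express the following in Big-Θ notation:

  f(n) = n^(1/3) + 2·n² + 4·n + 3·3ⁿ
Θ(3ⁿ)

Order the terms by growth rate: n^(1/3) ≺ 4·n ≺ 2·n² ≺ 3·3ⁿ.
The fastest-growing term 3·3ⁿ dominates as n → ∞; dropping its constant factor gives Θ(3ⁿ).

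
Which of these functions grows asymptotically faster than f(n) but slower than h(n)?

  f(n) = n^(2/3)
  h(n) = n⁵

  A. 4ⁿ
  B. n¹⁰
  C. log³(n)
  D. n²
D

We need g(n) with n^(2/3) = o(g(n)) and g(n) = o(n⁵), i.e. O(n^(2/3)) ≺ g ≺ O(n⁵).
Check each option:
  A. 4ⁿ — O(4ⁿ) does not grow strictly slower than h(n)
  B. n¹⁰ — O(n¹⁰) does not grow strictly slower than h(n)
  C. log³(n) — O(log³ n) does not grow strictly faster than f(n)
  D. n² — O(n²) is strictly between O(n^(2/3)) and O(n⁵) ✓

Only option D (n²) lies strictly between.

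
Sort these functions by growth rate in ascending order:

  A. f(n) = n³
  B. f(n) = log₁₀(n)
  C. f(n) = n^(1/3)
B < C < A

Comparing growth rates:
B = log₁₀(n) is O(log n)
C = n^(1/3) is O(n^(1/3))
A = n³ is O(n³)

Therefore, the order from slowest to fastest is: B < C < A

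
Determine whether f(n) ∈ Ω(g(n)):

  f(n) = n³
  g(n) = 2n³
True

f(n) = n³ and g(n) = 2n³ are both O(n³).
Big-Ω permits equal growth rates (f ≥ c·g for some c > 0), so f(n) = Ω(g(n)) is true.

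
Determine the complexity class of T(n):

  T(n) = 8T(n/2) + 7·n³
Θ(n³ log n)

Master Theorem: a = 8, b = 2, f(n) = 7·n³.
Compute the critical exponent d = log₂(8) = 3.
Compare f(n) = Θ(n³) against n^d:
  k = 3 = d, so f(n) = Θ(n^d) — Case 2.
  Work is balanced across levels: T(n) = Θ(n^d log n) = Θ(n³ log n).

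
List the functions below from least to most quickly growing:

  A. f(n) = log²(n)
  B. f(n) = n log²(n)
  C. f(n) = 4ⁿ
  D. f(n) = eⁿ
A < B < D < C

Comparing growth rates:
A = log²(n) is O(log² n)
B = n log²(n) is O(n log² n)
D = eⁿ is O(eⁿ)
C = 4ⁿ is O(4ⁿ)

Therefore, the order from slowest to fastest is: A < B < D < C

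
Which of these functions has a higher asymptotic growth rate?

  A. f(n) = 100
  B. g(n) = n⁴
B

f(n) = 100 is O(1), while g(n) = n⁴ is O(n⁴).
Since O(n⁴) grows faster than O(1), g(n) dominates.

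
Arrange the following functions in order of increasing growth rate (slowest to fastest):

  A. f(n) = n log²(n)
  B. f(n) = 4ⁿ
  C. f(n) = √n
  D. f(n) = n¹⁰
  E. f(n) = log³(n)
E < C < A < D < B

Comparing growth rates:
E = log³(n) is O(log³ n)
C = √n is O(√n)
A = n log²(n) is O(n log² n)
D = n¹⁰ is O(n¹⁰)
B = 4ⁿ is O(4ⁿ)

Therefore, the order from slowest to fastest is: E < C < A < D < B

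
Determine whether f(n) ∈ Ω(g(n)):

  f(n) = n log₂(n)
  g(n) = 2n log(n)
True

f(n) = n log₂(n) and g(n) = 2n log(n) are both O(n log n).
Big-Ω permits equal growth rates (f ≥ c·g for some c > 0), so f(n) = Ω(g(n)) is true.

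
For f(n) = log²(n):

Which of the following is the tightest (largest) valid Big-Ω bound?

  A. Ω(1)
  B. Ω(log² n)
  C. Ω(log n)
B

f(n) = log²(n) is Ω(log² n).
All listed options are valid Big-Ω bounds (lower bounds),
but Ω(log² n) is the tightest (largest valid bound).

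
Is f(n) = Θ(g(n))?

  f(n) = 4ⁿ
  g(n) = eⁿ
False

f(n) = 4ⁿ is O(4ⁿ), and g(n) = eⁿ is O(eⁿ).
Since they have different growth rates, f(n) = Θ(g(n)) is false.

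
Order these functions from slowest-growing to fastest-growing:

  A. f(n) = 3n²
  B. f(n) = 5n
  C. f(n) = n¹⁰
B < A < C

Comparing growth rates:
B = 5n is O(n)
A = 3n² is O(n²)
C = n¹⁰ is O(n¹⁰)

Therefore, the order from slowest to fastest is: B < A < C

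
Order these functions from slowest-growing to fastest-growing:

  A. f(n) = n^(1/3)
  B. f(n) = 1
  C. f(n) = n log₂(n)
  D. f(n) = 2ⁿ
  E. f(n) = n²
B < A < C < E < D

Comparing growth rates:
B = 1 is O(1)
A = n^(1/3) is O(n^(1/3))
C = n log₂(n) is O(n log n)
E = n² is O(n²)
D = 2ⁿ is O(2ⁿ)

Therefore, the order from slowest to fastest is: B < A < C < E < D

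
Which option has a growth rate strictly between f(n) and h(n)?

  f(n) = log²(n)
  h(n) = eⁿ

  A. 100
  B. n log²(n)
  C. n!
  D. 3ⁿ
B

We need g(n) with log²(n) = o(g(n)) and g(n) = o(eⁿ), i.e. O(log² n) ≺ g ≺ O(eⁿ).
Check each option:
  A. 100 — O(1) does not grow strictly faster than f(n)
  B. n log²(n) — O(n log² n) is strictly between O(log² n) and O(eⁿ) ✓
  C. n! — O(n!) does not grow strictly slower than h(n)
  D. 3ⁿ — O(3ⁿ) does not grow strictly slower than h(n)

Only option B (n log²(n)) lies strictly between.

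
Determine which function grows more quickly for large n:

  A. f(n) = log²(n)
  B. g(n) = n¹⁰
B

f(n) = log²(n) is O(log² n), while g(n) = n¹⁰ is O(n¹⁰).
Since O(n¹⁰) grows faster than O(log² n), g(n) dominates.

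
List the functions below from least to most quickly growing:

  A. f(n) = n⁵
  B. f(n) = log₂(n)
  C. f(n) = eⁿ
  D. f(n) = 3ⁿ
B < A < C < D

Comparing growth rates:
B = log₂(n) is O(log n)
A = n⁵ is O(n⁵)
C = eⁿ is O(eⁿ)
D = 3ⁿ is O(3ⁿ)

Therefore, the order from slowest to fastest is: B < A < C < D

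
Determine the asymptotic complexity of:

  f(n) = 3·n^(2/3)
O(n^(2/3))

The dominant term in 3·n^(2/3) is 3·n^(2/3), which is Θ(n^(2/3)).
Constants are absorbed, so the tightest bound is O(n^(2/3)).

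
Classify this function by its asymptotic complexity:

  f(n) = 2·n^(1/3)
O(n^(1/3))

The dominant term in 2·n^(1/3) is 2·n^(1/3), which is Θ(n^(1/3)).
Constants are absorbed, so the tightest bound is O(n^(1/3)).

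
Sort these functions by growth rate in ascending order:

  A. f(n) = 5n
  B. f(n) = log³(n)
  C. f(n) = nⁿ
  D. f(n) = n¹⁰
B < A < D < C

Comparing growth rates:
B = log³(n) is O(log³ n)
A = 5n is O(n)
D = n¹⁰ is O(n¹⁰)
C = nⁿ is O(nⁿ)

Therefore, the order from slowest to fastest is: B < A < D < C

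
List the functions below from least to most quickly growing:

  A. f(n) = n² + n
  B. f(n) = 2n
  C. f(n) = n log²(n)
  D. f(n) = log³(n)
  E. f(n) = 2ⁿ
D < B < C < A < E

Comparing growth rates:
D = log³(n) is O(log³ n)
B = 2n is O(n)
C = n log²(n) is O(n log² n)
A = n² + n is O(n²)
E = 2ⁿ is O(2ⁿ)

Therefore, the order from slowest to fastest is: D < B < C < A < E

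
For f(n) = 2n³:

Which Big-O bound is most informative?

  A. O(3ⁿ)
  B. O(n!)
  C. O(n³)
C

f(n) = 2n³ is O(n³).
All listed options are valid Big-O bounds (upper bounds),
but O(n³) is the tightest (smallest valid bound).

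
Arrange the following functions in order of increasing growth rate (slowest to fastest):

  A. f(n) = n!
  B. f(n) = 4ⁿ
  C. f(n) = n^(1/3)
C < B < A

Comparing growth rates:
C = n^(1/3) is O(n^(1/3))
B = 4ⁿ is O(4ⁿ)
A = n! is O(n!)

Therefore, the order from slowest to fastest is: C < B < A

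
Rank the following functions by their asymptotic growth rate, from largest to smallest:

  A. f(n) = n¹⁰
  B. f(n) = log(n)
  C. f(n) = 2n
A > C > B

Comparing growth rates:
A = n¹⁰ is O(n¹⁰)
C = 2n is O(n)
B = log(n) is O(log n)

Therefore, the order from fastest to slowest is: A > C > B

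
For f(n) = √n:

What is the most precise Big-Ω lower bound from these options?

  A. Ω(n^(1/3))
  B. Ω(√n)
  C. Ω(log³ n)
B

f(n) = √n is Ω(√n).
All listed options are valid Big-Ω bounds (lower bounds),
but Ω(√n) is the tightest (largest valid bound).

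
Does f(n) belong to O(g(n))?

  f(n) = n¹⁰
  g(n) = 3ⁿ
True

f(n) = n¹⁰ is O(n¹⁰), and g(n) = 3ⁿ is O(3ⁿ).
Since O(n¹⁰) ⊆ O(3ⁿ) (f grows no faster than g), f(n) = O(g(n)) is true.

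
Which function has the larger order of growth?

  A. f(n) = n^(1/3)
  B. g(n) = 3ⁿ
B

f(n) = n^(1/3) is O(n^(1/3)), while g(n) = 3ⁿ is O(3ⁿ).
Since O(3ⁿ) grows faster than O(n^(1/3)), g(n) dominates.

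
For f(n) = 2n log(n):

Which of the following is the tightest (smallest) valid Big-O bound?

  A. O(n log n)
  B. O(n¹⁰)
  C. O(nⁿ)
A

f(n) = 2n log(n) is O(n log n).
All listed options are valid Big-O bounds (upper bounds),
but O(n log n) is the tightest (smallest valid bound).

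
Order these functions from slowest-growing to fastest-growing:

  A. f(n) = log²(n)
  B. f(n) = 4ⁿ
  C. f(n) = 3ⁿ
A < C < B

Comparing growth rates:
A = log²(n) is O(log² n)
C = 3ⁿ is O(3ⁿ)
B = 4ⁿ is O(4ⁿ)

Therefore, the order from slowest to fastest is: A < C < B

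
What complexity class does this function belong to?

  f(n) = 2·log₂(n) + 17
O(log n)

The dominant term in 2·log₂(n) + 17 is 2·log₂(n), which is Θ(log n).
Lower-order terms (17) are asymptotically negligible.
Constants are absorbed, so the tightest bound is O(log n).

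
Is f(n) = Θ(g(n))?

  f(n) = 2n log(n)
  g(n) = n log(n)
True

f(n) = 2n log(n) and g(n) = n log(n) are both O(n log n).
Since they have the same asymptotic growth rate, f(n) = Θ(g(n)) is true.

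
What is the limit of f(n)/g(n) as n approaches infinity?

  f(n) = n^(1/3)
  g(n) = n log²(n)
0

Since n^(1/3) (O(n^(1/3))) grows slower than n log²(n) (O(n log² n)),
the ratio f(n)/g(n) → 0 as n → ∞.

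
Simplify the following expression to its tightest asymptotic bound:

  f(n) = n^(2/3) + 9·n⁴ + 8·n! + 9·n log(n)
Θ(n!)

Order the terms by growth rate: n^(2/3) ≺ 9·n log(n) ≺ 9·n⁴ ≺ 8·n!.
The fastest-growing term 8·n! dominates as n → ∞; dropping its constant factor gives Θ(n!).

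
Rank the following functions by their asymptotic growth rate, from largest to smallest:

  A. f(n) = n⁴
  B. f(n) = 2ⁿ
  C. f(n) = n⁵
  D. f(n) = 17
B > C > A > D

Comparing growth rates:
B = 2ⁿ is O(2ⁿ)
C = n⁵ is O(n⁵)
A = n⁴ is O(n⁴)
D = 17 is O(1)

Therefore, the order from fastest to slowest is: B > C > A > D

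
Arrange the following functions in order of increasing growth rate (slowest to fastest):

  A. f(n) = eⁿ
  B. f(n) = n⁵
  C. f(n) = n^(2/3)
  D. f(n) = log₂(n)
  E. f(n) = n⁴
D < C < E < B < A

Comparing growth rates:
D = log₂(n) is O(log n)
C = n^(2/3) is O(n^(2/3))
E = n⁴ is O(n⁴)
B = n⁵ is O(n⁵)
A = eⁿ is O(eⁿ)

Therefore, the order from slowest to fastest is: D < C < E < B < A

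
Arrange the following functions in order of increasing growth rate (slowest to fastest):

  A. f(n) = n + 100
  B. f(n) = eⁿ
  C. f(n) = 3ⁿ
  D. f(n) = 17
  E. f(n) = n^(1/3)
D < E < A < B < C

Comparing growth rates:
D = 17 is O(1)
E = n^(1/3) is O(n^(1/3))
A = n + 100 is O(n)
B = eⁿ is O(eⁿ)
C = 3ⁿ is O(3ⁿ)

Therefore, the order from slowest to fastest is: D < E < A < B < C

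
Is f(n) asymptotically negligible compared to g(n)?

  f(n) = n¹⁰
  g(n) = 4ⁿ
True

f(n) = n¹⁰ is O(n¹⁰), and g(n) = 4ⁿ is O(4ⁿ).
Since O(n¹⁰) grows strictly slower than O(4ⁿ), f(n) = o(g(n)) is true.
This means lim(n→∞) f(n)/g(n) = 0.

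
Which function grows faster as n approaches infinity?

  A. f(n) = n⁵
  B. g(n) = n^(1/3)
A

f(n) = n⁵ is O(n⁵), while g(n) = n^(1/3) is O(n^(1/3)).
Since O(n⁵) grows faster than O(n^(1/3)), f(n) dominates.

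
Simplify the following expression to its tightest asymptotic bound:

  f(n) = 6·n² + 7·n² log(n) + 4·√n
Θ(n² log n)

Order the terms by growth rate: 4·√n ≺ 6·n² ≺ 7·n² log(n).
The fastest-growing term 7·n² log(n) dominates as n → ∞; dropping its constant factor gives Θ(n² log n).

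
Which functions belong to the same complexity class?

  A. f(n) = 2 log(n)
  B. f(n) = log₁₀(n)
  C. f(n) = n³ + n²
A and B

Examining each function:
  A. 2 log(n) is O(log n)
  B. log₁₀(n) is O(log n)
  C. n³ + n² is O(n³)

Functions A and B both have the same complexity class.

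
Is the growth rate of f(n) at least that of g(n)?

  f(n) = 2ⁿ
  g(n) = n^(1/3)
True

f(n) = 2ⁿ is O(2ⁿ), and g(n) = n^(1/3) is O(n^(1/3)).
Since O(2ⁿ) grows at least as fast as O(n^(1/3)), f(n) = Ω(g(n)) is true.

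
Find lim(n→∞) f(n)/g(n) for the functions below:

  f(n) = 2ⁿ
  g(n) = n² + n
∞

Since 2ⁿ (O(2ⁿ)) grows faster than n² + n (O(n²)),
the ratio f(n)/g(n) → ∞ as n → ∞.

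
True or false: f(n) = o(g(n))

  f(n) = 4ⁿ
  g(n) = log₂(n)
False

f(n) = 4ⁿ is O(4ⁿ), and g(n) = log₂(n) is O(log n).
Since O(4ⁿ) grows faster than or equal to O(log n), f(n) = o(g(n)) is false.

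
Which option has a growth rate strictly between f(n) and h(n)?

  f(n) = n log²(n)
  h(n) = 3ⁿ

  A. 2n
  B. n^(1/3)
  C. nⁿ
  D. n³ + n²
D

We need g(n) with n log²(n) = o(g(n)) and g(n) = o(3ⁿ), i.e. O(n log² n) ≺ g ≺ O(3ⁿ).
Check each option:
  A. 2n — O(n) does not grow strictly faster than f(n)
  B. n^(1/3) — O(n^(1/3)) does not grow strictly faster than f(n)
  C. nⁿ — O(nⁿ) does not grow strictly slower than h(n)
  D. n³ + n² — O(n³) is strictly between O(n log² n) and O(3ⁿ) ✓

Only option D (n³ + n²) lies strictly between.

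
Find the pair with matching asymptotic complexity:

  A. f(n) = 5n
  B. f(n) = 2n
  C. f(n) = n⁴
A and B

Examining each function:
  A. 5n is O(n)
  B. 2n is O(n)
  C. n⁴ is O(n⁴)

Functions A and B both have the same complexity class.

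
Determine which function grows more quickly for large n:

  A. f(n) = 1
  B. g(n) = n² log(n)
B

f(n) = 1 is O(1), while g(n) = n² log(n) is O(n² log n).
Since O(n² log n) grows faster than O(1), g(n) dominates.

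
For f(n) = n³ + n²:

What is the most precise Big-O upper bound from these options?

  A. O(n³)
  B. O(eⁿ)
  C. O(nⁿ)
A

f(n) = n³ + n² is O(n³).
All listed options are valid Big-O bounds (upper bounds),
but O(n³) is the tightest (smallest valid bound).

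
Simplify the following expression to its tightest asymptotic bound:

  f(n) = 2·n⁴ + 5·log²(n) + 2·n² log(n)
Θ(n⁴)

Order the terms by growth rate: 5·log²(n) ≺ 2·n² log(n) ≺ 2·n⁴.
The fastest-growing term 2·n⁴ dominates as n → ∞; dropping its constant factor gives Θ(n⁴).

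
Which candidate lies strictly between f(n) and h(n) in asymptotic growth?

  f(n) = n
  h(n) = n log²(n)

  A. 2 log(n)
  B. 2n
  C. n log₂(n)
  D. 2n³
C

We need g(n) with n = o(g(n)) and g(n) = o(n log²(n)), i.e. O(n) ≺ g ≺ O(n log² n).
Check each option:
  A. 2 log(n) — O(log n) does not grow strictly faster than f(n)
  B. 2n — O(n) does not grow strictly faster than f(n)
  C. n log₂(n) — O(n log n) is strictly between O(n) and O(n log² n) ✓
  D. 2n³ — O(n³) does not grow strictly slower than h(n)

Only option C (n log₂(n)) lies strictly between.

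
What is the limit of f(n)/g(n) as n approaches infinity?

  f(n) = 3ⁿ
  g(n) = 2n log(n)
∞

Since 3ⁿ (O(3ⁿ)) grows faster than 2n log(n) (O(n log n)),
the ratio f(n)/g(n) → ∞ as n → ∞.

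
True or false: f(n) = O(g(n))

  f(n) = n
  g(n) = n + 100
True

f(n) = n and g(n) = n + 100 are both O(n).
Big-O permits equal growth rates (f ≤ c·g for some c), so f(n) = O(g(n)) is true.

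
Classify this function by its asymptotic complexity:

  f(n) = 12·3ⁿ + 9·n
O(3ⁿ)

The dominant term in 12·3ⁿ + 9·n is 12·3ⁿ, which is Θ(3ⁿ).
Lower-order terms (9·n) are asymptotically negligible.
Constants are absorbed, so the tightest bound is O(3ⁿ).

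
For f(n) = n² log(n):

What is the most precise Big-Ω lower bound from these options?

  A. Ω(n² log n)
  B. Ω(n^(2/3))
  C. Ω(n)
A

f(n) = n² log(n) is Ω(n² log n).
All listed options are valid Big-Ω bounds (lower bounds),
but Ω(n² log n) is the tightest (largest valid bound).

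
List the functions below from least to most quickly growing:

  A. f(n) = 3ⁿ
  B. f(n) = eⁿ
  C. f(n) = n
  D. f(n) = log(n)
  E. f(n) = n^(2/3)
D < E < C < B < A

Comparing growth rates:
D = log(n) is O(log n)
E = n^(2/3) is O(n^(2/3))
C = n is O(n)
B = eⁿ is O(eⁿ)
A = 3ⁿ is O(3ⁿ)

Therefore, the order from slowest to fastest is: D < E < C < B < A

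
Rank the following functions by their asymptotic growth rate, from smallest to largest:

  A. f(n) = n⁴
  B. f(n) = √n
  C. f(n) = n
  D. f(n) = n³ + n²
B < C < D < A

Comparing growth rates:
B = √n is O(√n)
C = n is O(n)
D = n³ + n² is O(n³)
A = n⁴ is O(n⁴)

Therefore, the order from slowest to fastest is: B < C < D < A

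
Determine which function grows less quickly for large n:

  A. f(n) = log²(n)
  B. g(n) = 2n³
A

f(n) = log²(n) is O(log² n), while g(n) = 2n³ is O(n³).
Since O(log² n) grows slower than O(n³), f(n) is dominated.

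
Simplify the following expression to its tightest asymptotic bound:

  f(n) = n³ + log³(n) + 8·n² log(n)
Θ(n³)

Order the terms by growth rate: log³(n) ≺ 8·n² log(n) ≺ n³.
The fastest-growing term n³ dominates as n → ∞; dropping its constant factor gives Θ(n³).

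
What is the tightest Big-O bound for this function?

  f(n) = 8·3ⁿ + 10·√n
O(3ⁿ)

The dominant term in 8·3ⁿ + 10·√n is 8·3ⁿ, which is Θ(3ⁿ).
Lower-order terms (10·√n) are asymptotically negligible.
Constants are absorbed, so the tightest bound is O(3ⁿ).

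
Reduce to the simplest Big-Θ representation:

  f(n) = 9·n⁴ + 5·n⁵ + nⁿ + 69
Θ(nⁿ)

Order the terms by growth rate: 69 ≺ 9·n⁴ ≺ 5·n⁵ ≺ nⁿ.
The fastest-growing term nⁿ dominates as n → ∞; dropping its constant factor gives Θ(nⁿ).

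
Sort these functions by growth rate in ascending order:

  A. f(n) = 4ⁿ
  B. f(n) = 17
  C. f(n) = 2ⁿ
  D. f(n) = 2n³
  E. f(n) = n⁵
B < D < E < C < A

Comparing growth rates:
B = 17 is O(1)
D = 2n³ is O(n³)
E = n⁵ is O(n⁵)
C = 2ⁿ is O(2ⁿ)
A = 4ⁿ is O(4ⁿ)

Therefore, the order from slowest to fastest is: B < D < E < C < A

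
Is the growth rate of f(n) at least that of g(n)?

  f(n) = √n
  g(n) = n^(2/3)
False

f(n) = √n is O(√n), and g(n) = n^(2/3) is O(n^(2/3)).
Since O(√n) grows slower than O(n^(2/3)), f(n) = Ω(g(n)) is false.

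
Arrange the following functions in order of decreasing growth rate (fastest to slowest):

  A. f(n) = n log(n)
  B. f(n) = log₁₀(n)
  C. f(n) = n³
C > A > B

Comparing growth rates:
C = n³ is O(n³)
A = n log(n) is O(n log n)
B = log₁₀(n) is O(log n)

Therefore, the order from fastest to slowest is: C > A > B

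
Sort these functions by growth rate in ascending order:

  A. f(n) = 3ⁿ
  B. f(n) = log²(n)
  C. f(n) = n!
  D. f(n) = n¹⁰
B < D < A < C

Comparing growth rates:
B = log²(n) is O(log² n)
D = n¹⁰ is O(n¹⁰)
A = 3ⁿ is O(3ⁿ)
C = n! is O(n!)

Therefore, the order from slowest to fastest is: B < D < A < C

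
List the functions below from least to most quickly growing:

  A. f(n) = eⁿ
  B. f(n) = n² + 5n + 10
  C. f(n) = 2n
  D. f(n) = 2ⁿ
C < B < D < A

Comparing growth rates:
C = 2n is O(n)
B = n² + 5n + 10 is O(n²)
D = 2ⁿ is O(2ⁿ)
A = eⁿ is O(eⁿ)

Therefore, the order from slowest to fastest is: C < B < D < A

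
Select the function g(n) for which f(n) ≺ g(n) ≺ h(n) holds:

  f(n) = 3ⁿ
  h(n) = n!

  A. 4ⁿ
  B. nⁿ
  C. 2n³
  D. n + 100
A

We need g(n) with 3ⁿ = o(g(n)) and g(n) = o(n!), i.e. O(3ⁿ) ≺ g ≺ O(n!).
Check each option:
  A. 4ⁿ — O(4ⁿ) is strictly between O(3ⁿ) and O(n!) ✓
  B. nⁿ — O(nⁿ) does not grow strictly slower than h(n)
  C. 2n³ — O(n³) does not grow strictly faster than f(n)
  D. n + 100 — O(n) does not grow strictly faster than f(n)

Only option A (4ⁿ) lies strictly between.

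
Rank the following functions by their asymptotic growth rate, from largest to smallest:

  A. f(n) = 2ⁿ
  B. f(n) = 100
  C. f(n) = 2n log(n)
A > C > B

Comparing growth rates:
A = 2ⁿ is O(2ⁿ)
C = 2n log(n) is O(n log n)
B = 100 is O(1)

Therefore, the order from fastest to slowest is: A > C > B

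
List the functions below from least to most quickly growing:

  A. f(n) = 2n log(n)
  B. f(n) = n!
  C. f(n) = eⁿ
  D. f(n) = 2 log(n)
D < A < C < B

Comparing growth rates:
D = 2 log(n) is O(log n)
A = 2n log(n) is O(n log n)
C = eⁿ is O(eⁿ)
B = n! is O(n!)

Therefore, the order from slowest to fastest is: D < A < C < B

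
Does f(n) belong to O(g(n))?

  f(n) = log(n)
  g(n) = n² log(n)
True

f(n) = log(n) is O(log n), and g(n) = n² log(n) is O(n² log n).
Since O(log n) ⊆ O(n² log n) (f grows no faster than g), f(n) = O(g(n)) is true.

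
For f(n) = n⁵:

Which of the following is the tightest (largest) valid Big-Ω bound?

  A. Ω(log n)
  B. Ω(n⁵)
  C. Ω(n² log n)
B

f(n) = n⁵ is Ω(n⁵).
All listed options are valid Big-Ω bounds (lower bounds),
but Ω(n⁵) is the tightest (largest valid bound).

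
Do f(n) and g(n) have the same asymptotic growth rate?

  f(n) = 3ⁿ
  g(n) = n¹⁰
False

f(n) = 3ⁿ is O(3ⁿ), and g(n) = n¹⁰ is O(n¹⁰).
Since they have different growth rates, f(n) = Θ(g(n)) is false.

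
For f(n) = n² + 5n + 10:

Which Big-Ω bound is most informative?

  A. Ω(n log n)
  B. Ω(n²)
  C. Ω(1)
B

f(n) = n² + 5n + 10 is Ω(n²).
All listed options are valid Big-Ω bounds (lower bounds),
but Ω(n²) is the tightest (largest valid bound).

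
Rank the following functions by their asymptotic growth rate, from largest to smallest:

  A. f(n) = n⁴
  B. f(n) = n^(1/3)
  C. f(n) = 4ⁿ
C > A > B

Comparing growth rates:
C = 4ⁿ is O(4ⁿ)
A = n⁴ is O(n⁴)
B = n^(1/3) is O(n^(1/3))

Therefore, the order from fastest to slowest is: C > A > B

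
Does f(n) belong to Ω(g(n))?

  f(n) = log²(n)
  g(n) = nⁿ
False

f(n) = log²(n) is O(log² n), and g(n) = nⁿ is O(nⁿ).
Since O(log² n) grows slower than O(nⁿ), f(n) = Ω(g(n)) is false.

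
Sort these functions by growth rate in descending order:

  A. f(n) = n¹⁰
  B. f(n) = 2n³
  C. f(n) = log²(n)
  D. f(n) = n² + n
A > B > D > C

Comparing growth rates:
A = n¹⁰ is O(n¹⁰)
B = 2n³ is O(n³)
D = n² + n is O(n²)
C = log²(n) is O(log² n)

Therefore, the order from fastest to slowest is: A > B > D > C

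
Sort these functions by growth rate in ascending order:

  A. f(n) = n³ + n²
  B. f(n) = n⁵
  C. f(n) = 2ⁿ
A < B < C

Comparing growth rates:
A = n³ + n² is O(n³)
B = n⁵ is O(n⁵)
C = 2ⁿ is O(2ⁿ)

Therefore, the order from slowest to fastest is: A < B < C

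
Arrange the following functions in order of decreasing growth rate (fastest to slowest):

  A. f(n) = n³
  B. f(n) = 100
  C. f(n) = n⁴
C > A > B

Comparing growth rates:
C = n⁴ is O(n⁴)
A = n³ is O(n³)
B = 100 is O(1)

Therefore, the order from fastest to slowest is: C > A > B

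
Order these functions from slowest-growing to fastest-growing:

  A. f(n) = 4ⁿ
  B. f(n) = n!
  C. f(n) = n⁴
C < A < B

Comparing growth rates:
C = n⁴ is O(n⁴)
A = 4ⁿ is O(4ⁿ)
B = n! is O(n!)

Therefore, the order from slowest to fastest is: C < A < B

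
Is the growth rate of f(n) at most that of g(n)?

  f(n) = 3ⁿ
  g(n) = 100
False

f(n) = 3ⁿ is O(3ⁿ), and g(n) = 100 is O(1).
Since O(3ⁿ) grows faster than O(1), f(n) = O(g(n)) is false.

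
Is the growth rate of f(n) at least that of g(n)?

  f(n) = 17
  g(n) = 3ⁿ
False

f(n) = 17 is O(1), and g(n) = 3ⁿ is O(3ⁿ).
Since O(1) grows slower than O(3ⁿ), f(n) = Ω(g(n)) is false.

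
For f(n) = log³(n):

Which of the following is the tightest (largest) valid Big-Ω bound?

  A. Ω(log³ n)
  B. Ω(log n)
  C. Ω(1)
A

f(n) = log³(n) is Ω(log³ n).
All listed options are valid Big-Ω bounds (lower bounds),
but Ω(log³ n) is the tightest (largest valid bound).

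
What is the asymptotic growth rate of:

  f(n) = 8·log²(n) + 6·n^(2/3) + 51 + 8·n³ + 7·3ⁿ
Θ(3ⁿ)

Order the terms by growth rate: 51 ≺ 8·log²(n) ≺ 6·n^(2/3) ≺ 8·n³ ≺ 7·3ⁿ.
The fastest-growing term 7·3ⁿ dominates as n → ∞; dropping its constant factor gives Θ(3ⁿ).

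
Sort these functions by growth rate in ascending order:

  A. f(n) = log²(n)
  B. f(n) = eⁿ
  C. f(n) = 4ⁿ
A < B < C

Comparing growth rates:
A = log²(n) is O(log² n)
B = eⁿ is O(eⁿ)
C = 4ⁿ is O(4ⁿ)

Therefore, the order from slowest to fastest is: A < B < C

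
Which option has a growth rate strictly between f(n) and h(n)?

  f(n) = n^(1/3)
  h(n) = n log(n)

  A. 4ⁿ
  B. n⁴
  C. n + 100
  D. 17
C

We need g(n) with n^(1/3) = o(g(n)) and g(n) = o(n log(n)), i.e. O(n^(1/3)) ≺ g ≺ O(n log n).
Check each option:
  A. 4ⁿ — O(4ⁿ) does not grow strictly slower than h(n)
  B. n⁴ — O(n⁴) does not grow strictly slower than h(n)
  C. n + 100 — O(n) is strictly between O(n^(1/3)) and O(n log n) ✓
  D. 17 — O(1) does not grow strictly faster than f(n)

Only option C (n + 100) lies strictly between.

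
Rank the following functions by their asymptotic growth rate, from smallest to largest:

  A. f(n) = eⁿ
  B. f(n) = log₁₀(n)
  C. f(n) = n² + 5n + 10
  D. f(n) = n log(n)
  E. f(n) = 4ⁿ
B < D < C < A < E

Comparing growth rates:
B = log₁₀(n) is O(log n)
D = n log(n) is O(n log n)
C = n² + 5n + 10 is O(n²)
A = eⁿ is O(eⁿ)
E = 4ⁿ is O(4ⁿ)

Therefore, the order from slowest to fastest is: B < D < C < A < E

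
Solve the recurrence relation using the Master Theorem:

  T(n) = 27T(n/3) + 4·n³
Θ(n³ log n)

Master Theorem: a = 27, b = 3, f(n) = 4·n³.
Compute the critical exponent d = log₃(27) = 3.
Compare f(n) = Θ(n³) against n^d:
  k = 3 = d, so f(n) = Θ(n^d) — Case 2.
  Work is balanced across levels: T(n) = Θ(n^d log n) = Θ(n³ log n).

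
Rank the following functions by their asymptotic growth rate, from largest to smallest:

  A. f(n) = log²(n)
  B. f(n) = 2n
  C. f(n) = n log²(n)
C > B > A

Comparing growth rates:
C = n log²(n) is O(n log² n)
B = 2n is O(n)
A = log²(n) is O(log² n)

Therefore, the order from fastest to slowest is: C > B > A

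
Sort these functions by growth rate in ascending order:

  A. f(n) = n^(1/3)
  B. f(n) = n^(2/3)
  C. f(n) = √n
A < C < B

Comparing growth rates:
A = n^(1/3) is O(n^(1/3))
C = √n is O(√n)
B = n^(2/3) is O(n^(2/3))

Therefore, the order from slowest to fastest is: A < C < B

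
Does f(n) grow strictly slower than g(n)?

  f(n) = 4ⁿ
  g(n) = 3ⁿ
False

f(n) = 4ⁿ is O(4ⁿ), and g(n) = 3ⁿ is O(3ⁿ).
Since O(4ⁿ) grows faster than or equal to O(3ⁿ), f(n) = o(g(n)) is false.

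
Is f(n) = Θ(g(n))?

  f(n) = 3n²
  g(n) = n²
True

f(n) = 3n² and g(n) = n² are both O(n²).
Since they have the same asymptotic growth rate, f(n) = Θ(g(n)) is true.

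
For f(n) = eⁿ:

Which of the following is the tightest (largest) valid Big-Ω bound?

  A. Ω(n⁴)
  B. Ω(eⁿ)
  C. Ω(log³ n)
B

f(n) = eⁿ is Ω(eⁿ).
All listed options are valid Big-Ω bounds (lower bounds),
but Ω(eⁿ) is the tightest (largest valid bound).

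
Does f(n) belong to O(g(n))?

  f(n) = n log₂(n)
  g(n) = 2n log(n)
True

f(n) = n log₂(n) and g(n) = 2n log(n) are both O(n log n).
Big-O permits equal growth rates (f ≤ c·g for some c), so f(n) = O(g(n)) is true.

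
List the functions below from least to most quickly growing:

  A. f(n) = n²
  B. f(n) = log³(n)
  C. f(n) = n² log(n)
B < A < C

Comparing growth rates:
B = log³(n) is O(log³ n)
A = n² is O(n²)
C = n² log(n) is O(n² log n)

Therefore, the order from slowest to fastest is: B < A < C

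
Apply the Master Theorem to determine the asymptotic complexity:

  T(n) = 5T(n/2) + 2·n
Θ(n^log₂(5))

Master Theorem: a = 5, b = 2, f(n) = 2·n.
Compute the critical exponent d = log₂(5) = 2.322.
Compare f(n) = Θ(n) against n^d:
  k = 1 < d = 2.322, so f(n) = O(n^(d-ε)) — Case 1.
  The recursion cost dominates: T(n) = Θ(n^d) = Θ(n^log₂(5)).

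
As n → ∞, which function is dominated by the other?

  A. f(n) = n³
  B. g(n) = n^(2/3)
B

f(n) = n³ is O(n³), while g(n) = n^(2/3) is O(n^(2/3)).
Since O(n^(2/3)) grows slower than O(n³), g(n) is dominated.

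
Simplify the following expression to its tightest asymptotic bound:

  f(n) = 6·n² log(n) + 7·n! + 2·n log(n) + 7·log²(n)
Θ(n!)

Order the terms by growth rate: 7·log²(n) ≺ 2·n log(n) ≺ 6·n² log(n) ≺ 7·n!.
The fastest-growing term 7·n! dominates as n → ∞; dropping its constant factor gives Θ(n!).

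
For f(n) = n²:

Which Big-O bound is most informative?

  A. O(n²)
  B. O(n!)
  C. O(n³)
A

f(n) = n² is O(n²).
All listed options are valid Big-O bounds (upper bounds),
but O(n²) is the tightest (smallest valid bound).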